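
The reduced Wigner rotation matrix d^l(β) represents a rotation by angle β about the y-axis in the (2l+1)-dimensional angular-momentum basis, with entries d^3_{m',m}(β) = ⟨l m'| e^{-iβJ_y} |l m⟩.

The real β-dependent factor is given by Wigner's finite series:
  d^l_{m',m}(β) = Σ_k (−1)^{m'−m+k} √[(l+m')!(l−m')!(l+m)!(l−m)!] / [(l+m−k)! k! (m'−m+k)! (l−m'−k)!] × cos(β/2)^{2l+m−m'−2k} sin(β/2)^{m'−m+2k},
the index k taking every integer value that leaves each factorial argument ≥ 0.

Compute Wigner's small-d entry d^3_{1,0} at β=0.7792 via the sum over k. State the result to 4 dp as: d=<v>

d=-0.4659

d^3_{1,0}(β=0.7792) via Wigner's sum:
With c≡cos(β/2)=0.925061 and s≡sin(β/2)=0.379818, N=[24·2·6·6]^{1/2}=41.569219
k∈{0,1,2} keeps every argument non-negative
  k=0: (−1)^1·41.5692/(12)·0.9251^5·0.3798^1 = -0.891289
  k=1: (−1)^2·41.5692/(4)·0.9251^3·0.3798^3 = +0.450766
  k=2: (−1)^3·41.5692/(12)·0.9251^1·0.3798^5 = -0.025330
d^3_{1,0}(0.7792) = -0.891289 +0.450766 -0.025330 = -0.465854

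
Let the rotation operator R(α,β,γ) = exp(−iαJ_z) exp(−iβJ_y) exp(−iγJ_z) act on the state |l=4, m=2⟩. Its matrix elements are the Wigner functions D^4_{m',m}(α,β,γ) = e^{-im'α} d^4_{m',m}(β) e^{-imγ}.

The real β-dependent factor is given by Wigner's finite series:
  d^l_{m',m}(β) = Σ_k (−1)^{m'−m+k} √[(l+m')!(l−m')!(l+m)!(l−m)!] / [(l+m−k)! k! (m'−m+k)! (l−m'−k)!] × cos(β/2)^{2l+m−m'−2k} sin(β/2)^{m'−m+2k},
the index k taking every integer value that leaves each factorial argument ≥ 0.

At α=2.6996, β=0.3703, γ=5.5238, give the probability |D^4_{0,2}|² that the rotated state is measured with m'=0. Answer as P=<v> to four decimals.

P=0.0693

Split into d^4_{0,2}(β=0.3703) × two z-phases.
With c≡cos(β/2)=0.982909 and s≡sin(β/2)=0.184094, N=[24·24·720·2]^{1/2}=910.735966
The bounds max(0,m−m')=2 and min(l+m,l−m')=4 give 3 terms
  k=2: (−1)^0·910.7360/(96)·0.9829^6·0.1841^2 = +0.289921
  k=3: (−1)^1·910.7360/(36)·0.9829^4·0.1841^4 = -0.027121
  k=4: (−1)^2·910.7360/(96)·0.9829^2·0.1841^6 = +0.000357
d^4_{0,2}(0.3703) = +0.289921 -0.027121 +0.000357 = +0.263157
|D^4_{0,2}|² = |d^4_{0,2}(β)|² = (+0.263157)² = 0.069252 (the z-rotation phases have unit modulus)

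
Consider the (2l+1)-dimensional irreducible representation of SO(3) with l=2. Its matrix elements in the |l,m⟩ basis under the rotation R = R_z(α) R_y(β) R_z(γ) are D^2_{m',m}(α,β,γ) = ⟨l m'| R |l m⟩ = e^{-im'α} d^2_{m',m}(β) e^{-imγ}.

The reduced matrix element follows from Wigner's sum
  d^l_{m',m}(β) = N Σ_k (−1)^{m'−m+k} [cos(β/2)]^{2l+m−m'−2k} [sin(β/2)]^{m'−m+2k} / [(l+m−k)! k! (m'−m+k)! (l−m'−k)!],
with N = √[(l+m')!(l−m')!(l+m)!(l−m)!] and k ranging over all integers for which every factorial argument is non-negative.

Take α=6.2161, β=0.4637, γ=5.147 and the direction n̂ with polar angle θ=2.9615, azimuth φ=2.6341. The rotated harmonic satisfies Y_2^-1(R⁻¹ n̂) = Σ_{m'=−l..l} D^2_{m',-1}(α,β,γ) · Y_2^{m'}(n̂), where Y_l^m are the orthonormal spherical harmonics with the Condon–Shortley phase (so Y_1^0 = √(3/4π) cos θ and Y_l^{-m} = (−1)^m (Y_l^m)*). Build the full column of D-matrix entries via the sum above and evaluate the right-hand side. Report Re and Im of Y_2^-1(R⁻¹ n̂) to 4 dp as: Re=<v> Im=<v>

Need the full column D^2_{m',-1} for m'=−2..2 at α=6.2161, β=0.4637, γ=5.147.
cos(β/2)=0.973243, sin(β/2)=0.229778
d^2_{-2,-1}: single k=1 term ⇒ +0.423646;  D = +0.125374-0.404669i
d^2_{-1,-1}: k∈[0..1] ⇒ +0.897191 -0.150031 = +0.747160;  D = +0.268460-0.697264i
d^2_{0,-1}: k∈[0..1] ⇒ -0.518858 +0.028922 = -0.489936;  D = -0.206291+0.444389i
d^2_{1,-1}: k∈[0..1] ⇒ +0.150031 -0.002788 = +0.147244;  D = +0.070812-0.129099i
d^2_{2,-1}: single k=0 term ⇒ -0.023615;  D = -0.012719+0.019897i
Y_2^{m'}(θ=2.9615,φ=2.6341) and Σ D·Y over m':
  (+0.1254-0.4047i)·(+0.0065+0.0105i)  (+0.2685-0.6973i)·(+0.1190+0.0662i)  (-0.2063+0.4444i)·(+0.6004+0.0000i)  (+0.0708-0.1291i)·(-0.1190+0.0662i)  (-0.0127+0.0199i)·(+0.0065-0.0105i)
Y_2^-1(R⁻¹ n̂) = -0.040465+0.220606i

Re=-0.0405 Im=0.2206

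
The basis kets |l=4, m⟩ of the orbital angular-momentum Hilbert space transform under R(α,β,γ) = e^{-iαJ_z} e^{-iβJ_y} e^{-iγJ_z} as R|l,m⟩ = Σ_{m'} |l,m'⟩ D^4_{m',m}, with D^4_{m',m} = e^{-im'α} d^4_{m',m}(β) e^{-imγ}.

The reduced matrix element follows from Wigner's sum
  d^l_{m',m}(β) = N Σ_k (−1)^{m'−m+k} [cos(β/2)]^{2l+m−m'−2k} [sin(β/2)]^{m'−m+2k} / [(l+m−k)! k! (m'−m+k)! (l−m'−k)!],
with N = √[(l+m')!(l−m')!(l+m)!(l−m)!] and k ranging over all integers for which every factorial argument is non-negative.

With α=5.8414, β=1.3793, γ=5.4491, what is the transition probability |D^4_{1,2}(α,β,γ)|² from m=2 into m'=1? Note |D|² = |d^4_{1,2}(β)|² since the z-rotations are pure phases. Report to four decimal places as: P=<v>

P=0.1422

D^4_{1,2}(5.8414,1.3793,5.4491) = e^{-i·1·5.8414}·d^4_{1,2}(1.3793)·e^{-i·2·5.4491}. Compute d first:
c=cos(1.3793/2)=0.771469, s=sin(1.3793/2)=0.636267; N=√[120·6·720·2]=1018.233765
Admissible k: 1..3 (factorial args all ≥0)
  k=1: (−1)^0·1018.2338/(240)·0.7715^7·0.6363^1 = +0.439040
  k=2: (−1)^1·1018.2338/(48)·0.7715^5·0.6363^3 = -1.493195
  k=3: (−1)^2·1018.2338/(72)·0.7715^3·0.6363^5 = +0.677123
d^4_{1,2}(1.3793) = +0.439040 -1.493195 +0.677123 = -0.377032
|D^4_{1,2}|² = |d^4_{1,2}(β)|² = (-0.377032)² = 0.142153 (the z-rotation phases have unit modulus)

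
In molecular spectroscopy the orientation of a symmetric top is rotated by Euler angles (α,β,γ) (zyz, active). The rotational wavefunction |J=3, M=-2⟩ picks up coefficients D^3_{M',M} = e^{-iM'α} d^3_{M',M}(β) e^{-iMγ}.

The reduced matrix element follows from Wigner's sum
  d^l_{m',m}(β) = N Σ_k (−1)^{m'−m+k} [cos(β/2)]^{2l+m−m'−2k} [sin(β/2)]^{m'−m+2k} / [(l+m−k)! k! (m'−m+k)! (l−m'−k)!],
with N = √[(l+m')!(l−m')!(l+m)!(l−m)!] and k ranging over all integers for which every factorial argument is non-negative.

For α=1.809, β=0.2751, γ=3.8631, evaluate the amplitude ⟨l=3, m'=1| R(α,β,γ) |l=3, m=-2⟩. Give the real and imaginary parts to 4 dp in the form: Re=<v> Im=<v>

Re=-0.0147 Im=0.0056

D^3_{1,-2}(1.809,0.2751,3.8631) = e^{-i·1·1.809}·d^3_{1,-2}(0.2751)·e^{-i·-2·3.8631}. Compute d first:
With c≡cos(β/2)=0.990555 and s≡sin(β/2)=0.137117, N=[24·2·1·120]^{1/2}=75.894664
The bounds max(0,m−m')=0 and min(l+m,l−m')=1 give 2 terms
  k=0: (−1)^3·75.8947/(12)·0.9906^3·0.1371^3 = -0.015847
  k=1: (−1)^4·75.8947/(24)·0.9906^1·0.1371^5 = +0.000152
d^3_{1,-2}(0.2751) = -0.015847 +0.000152 = -0.015695
D = (-0.235957-0.971763i)·(-0.015695)·(+0.127434+0.991847i) = -0.014655+0.005617i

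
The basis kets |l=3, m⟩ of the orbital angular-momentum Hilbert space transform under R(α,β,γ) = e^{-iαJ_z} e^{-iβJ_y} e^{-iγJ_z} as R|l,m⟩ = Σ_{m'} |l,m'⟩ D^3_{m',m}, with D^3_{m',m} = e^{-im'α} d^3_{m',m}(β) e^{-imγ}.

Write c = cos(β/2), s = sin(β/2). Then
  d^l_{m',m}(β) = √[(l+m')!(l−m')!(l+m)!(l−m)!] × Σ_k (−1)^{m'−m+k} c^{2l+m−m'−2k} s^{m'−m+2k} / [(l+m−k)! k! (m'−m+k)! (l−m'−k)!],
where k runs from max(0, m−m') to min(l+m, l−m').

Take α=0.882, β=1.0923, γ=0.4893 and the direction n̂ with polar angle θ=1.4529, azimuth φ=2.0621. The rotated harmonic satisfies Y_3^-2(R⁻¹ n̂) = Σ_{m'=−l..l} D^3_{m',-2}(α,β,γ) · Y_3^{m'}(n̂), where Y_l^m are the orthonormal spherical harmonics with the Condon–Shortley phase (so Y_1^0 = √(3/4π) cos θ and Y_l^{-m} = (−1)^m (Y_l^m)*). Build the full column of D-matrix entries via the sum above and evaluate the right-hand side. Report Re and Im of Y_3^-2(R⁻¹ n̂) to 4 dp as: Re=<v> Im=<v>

Need the full column D^3_{m',-2} for m'=−3..3 at α=0.882, β=1.0923, γ=0.4893.
cos(β/2)=0.854531, sin(β/2)=0.519401
d^3_{-3,-2}: single k=1 term ⇒ +0.579718;  D = -0.513399-0.269247i
d^3_{-2,-2}: k∈[0..1] ⇒ +0.389373 -0.719260 = -0.329888;  D = +0.303976-0.128158i
d^3_{-1,-2}: k∈[0..1] ⇒ -0.748412 +0.552995 = -0.195417;  D = +0.055843-0.187268i
d^3_{0,-2}: k∈[0..1] ⇒ +0.787910 -0.291090 = +0.496820;  D = +0.277317+0.412220i
d^3_{1,-2}: k∈[0..1] ⇒ -0.552995 +0.102151 = -0.450844;  D = -0.448743-0.043484i
d^3_{2,-2}: k∈[0..1] ⇒ +0.265728 -0.019634 = +0.246093;  D = +0.174014-0.174015i
d^3_{3,-2}: single k=0 term ⇒ -0.079126;  D = +0.007632+0.078757i
Y_3^{m'}(θ=1.4529,φ=2.0621) and Σ D·Y over m':
  (-0.5134-0.2692i)·(+0.4067+0.0395i)  (+0.3040-0.1282i)·(-0.0658+0.0986i)  (+0.0558-0.1873i)·(+0.1409+0.2634i)  (+0.2773+0.4122i)·(-0.1286+0.0000i)  (-0.4487-0.0435i)·(-0.1409+0.2634i)  (+0.1740-0.1740i)·(-0.0658-0.0986i)  (+0.0076+0.0788i)·(-0.4067+0.0395i)
Y_3^-2(R⁻¹ n̂) = -0.144107-0.305608i

Re=-0.1441 Im=-0.3056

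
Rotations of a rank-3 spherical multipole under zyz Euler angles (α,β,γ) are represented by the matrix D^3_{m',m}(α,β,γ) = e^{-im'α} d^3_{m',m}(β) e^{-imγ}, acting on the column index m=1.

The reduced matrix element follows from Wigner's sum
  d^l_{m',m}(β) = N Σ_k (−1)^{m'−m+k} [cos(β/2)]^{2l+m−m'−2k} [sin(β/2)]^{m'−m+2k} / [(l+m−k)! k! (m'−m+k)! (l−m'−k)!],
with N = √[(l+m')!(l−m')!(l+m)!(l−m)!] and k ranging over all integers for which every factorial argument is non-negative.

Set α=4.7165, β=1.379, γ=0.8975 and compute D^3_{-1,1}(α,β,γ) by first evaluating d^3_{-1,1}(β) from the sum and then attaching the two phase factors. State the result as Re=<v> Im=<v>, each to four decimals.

Split into d^3_{-1,1}(β=1.379) × two z-phases.
c=cos(1.379/2)=0.771564, s=sin(1.379/2)=0.636151; N=√[2·24·24·2]=48.000000
The bounds max(0,m−m')=2 and min(l+m,l−m')=4 give 3 terms
  k=2: (−1)^0·48.0000/(8)·0.7716^4·0.6362^2 = +0.860519
  k=3: (−1)^1·48.0000/(6)·0.7716^2·0.6362^4 = -0.779967
  k=4: (−1)^2·48.0000/(48)·0.7716^0·0.6362^6 = +0.066277
d^3_{-1,1}(1.379) = +0.860519 -0.779967 +0.066277 = +0.146829
D = (+0.004111-0.999992i)·(+0.146829)·(+0.623566-0.781770i) = -0.114409-0.092029i

Re=-0.1144 Im=-0.0920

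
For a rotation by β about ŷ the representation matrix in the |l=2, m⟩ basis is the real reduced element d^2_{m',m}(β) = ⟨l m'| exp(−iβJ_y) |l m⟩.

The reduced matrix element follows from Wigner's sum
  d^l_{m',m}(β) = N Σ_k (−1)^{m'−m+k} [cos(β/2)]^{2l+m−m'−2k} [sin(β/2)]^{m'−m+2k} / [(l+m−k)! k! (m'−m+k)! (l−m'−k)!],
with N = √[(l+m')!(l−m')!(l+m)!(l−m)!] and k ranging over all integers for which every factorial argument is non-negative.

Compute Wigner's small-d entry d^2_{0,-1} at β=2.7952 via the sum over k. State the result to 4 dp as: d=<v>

d=0.3911

d^2_{0,-1}(β=2.7952) via Wigner's sum:
c=cos(2.7952/2)=0.172332, s=sin(2.7952/2)=0.985039; N=√[2·2·1·6]=4.898979
The bounds max(0,m−m')=0 and min(l+m,l−m')=1 give 2 terms
  k=0: (−1)^1·4.8990/(2)·0.1723^3·0.9850^1 = -0.012349
  k=1: (−1)^2·4.8990/(2)·0.1723^1·0.9850^3 = +0.403461
d^2_{0,-1}(2.7952) = -0.012349 +0.403461 = +0.391112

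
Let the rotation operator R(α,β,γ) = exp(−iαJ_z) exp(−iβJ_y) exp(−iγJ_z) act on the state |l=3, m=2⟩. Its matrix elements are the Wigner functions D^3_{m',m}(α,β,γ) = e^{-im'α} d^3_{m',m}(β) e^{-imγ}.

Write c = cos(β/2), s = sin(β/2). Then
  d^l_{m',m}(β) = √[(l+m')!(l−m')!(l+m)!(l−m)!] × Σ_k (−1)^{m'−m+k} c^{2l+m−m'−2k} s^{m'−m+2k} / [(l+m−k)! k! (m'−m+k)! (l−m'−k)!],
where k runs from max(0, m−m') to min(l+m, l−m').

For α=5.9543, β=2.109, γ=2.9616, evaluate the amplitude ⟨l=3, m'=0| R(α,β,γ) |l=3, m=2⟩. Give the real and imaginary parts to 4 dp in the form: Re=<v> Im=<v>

Split into d^3_{0,2}(β=2.109) × two z-phases.
With c≡cos(β/2)=0.493663 and s≡sin(β/2)=0.869654, N=[6·6·120·1]^{1/2}=65.726707
k: max(0,(2)−(0))=2 … min(3+(2),3−(0))=3
  k=2: (−1)^0·65.7267/(12)·0.4937^4·0.8697^2 = +0.246022
  k=3: (−1)^1·65.7267/(12)·0.4937^2·0.8697^4 = -0.763495
d^3_{0,2}(2.109) = +0.246022 -0.763495 = -0.517473
D = (+1.000000+0.000000i)·(-0.517473)·(+0.935902+0.352260i) = -0.484304-0.182285i

Re=-0.4843 Im=-0.1823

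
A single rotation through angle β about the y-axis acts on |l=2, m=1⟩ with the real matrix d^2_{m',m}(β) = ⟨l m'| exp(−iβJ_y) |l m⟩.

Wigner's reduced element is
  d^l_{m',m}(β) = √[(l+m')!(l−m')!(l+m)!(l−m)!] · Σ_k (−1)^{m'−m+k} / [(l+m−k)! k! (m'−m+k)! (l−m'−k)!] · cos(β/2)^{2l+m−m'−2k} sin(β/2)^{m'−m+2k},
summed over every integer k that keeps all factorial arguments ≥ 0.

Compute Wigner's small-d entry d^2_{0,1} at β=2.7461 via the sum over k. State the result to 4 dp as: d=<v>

d=-0.4354

d^2_{0,1}(β=2.7461) via Wigner's sum:
Half-angle: c=0.196460, s=0.980512. N=√(2·2·6·1)=4.898979
k: max(0,(1)−(0))=1 … min(2+(1),2−(0))=2
  k=1: (−1)^0·4.8990/(2)·0.1965^3·0.9805^1 = +0.018212
  k=2: (−1)^1·4.8990/(2)·0.1965^1·0.9805^3 = -0.453637
d^2_{0,1}(2.7461) = +0.018212 -0.453637 = -0.435425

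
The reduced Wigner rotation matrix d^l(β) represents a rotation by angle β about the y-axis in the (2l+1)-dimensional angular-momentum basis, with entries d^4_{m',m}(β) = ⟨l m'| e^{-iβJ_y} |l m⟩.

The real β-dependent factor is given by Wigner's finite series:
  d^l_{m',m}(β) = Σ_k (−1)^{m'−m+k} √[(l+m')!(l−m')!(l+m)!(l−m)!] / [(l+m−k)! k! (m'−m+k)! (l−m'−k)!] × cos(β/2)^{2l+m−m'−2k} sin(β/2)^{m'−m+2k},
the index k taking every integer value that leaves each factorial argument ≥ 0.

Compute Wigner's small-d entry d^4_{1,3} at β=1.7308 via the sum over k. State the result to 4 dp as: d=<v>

d=-0.4437

d^4_{1,3}(β=1.7308) via Wigner's sum:
With c≡cos(β/2)=0.648336 and s≡sin(β/2)=0.761355, N=[120·6·5040·1]^{1/2}=1904.940944
k∈{2,3} keeps every argument non-negative
  k=2: (−1)^0·1904.9409/(240)·0.6483^6·0.7614^2 = +0.341699
  k=3: (−1)^1·1904.9409/(144)·0.6483^4·0.7614^4 = -0.785356
d^4_{1,3}(1.7308) = +0.341699 -0.785356 = -0.443657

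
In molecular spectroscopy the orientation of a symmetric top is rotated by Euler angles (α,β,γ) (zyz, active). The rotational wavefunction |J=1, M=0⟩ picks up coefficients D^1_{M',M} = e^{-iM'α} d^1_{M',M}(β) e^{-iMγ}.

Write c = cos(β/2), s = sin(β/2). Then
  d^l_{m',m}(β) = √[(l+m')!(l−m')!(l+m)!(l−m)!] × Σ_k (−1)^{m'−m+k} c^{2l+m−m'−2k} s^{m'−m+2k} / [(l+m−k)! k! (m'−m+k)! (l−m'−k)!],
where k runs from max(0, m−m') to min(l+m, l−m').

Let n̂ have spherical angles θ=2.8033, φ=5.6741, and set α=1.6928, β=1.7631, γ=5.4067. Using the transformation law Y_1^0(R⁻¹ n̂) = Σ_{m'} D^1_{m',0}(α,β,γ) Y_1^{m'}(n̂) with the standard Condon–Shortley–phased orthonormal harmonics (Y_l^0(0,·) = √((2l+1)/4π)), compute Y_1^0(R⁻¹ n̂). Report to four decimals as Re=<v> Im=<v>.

Re=-0.0182 Im=0.0000

Need the full column D^1_{m',0} for m'=−1..1 at α=1.6928, β=1.7631, γ=5.4067.
cos(β/2)=0.635956, sin(β/2)=0.771726
d^1_{-1,0}: single k=1 term ⇒ +0.694072;  D = -0.084469+0.688913i
d^1_{0,0}: k∈[0..1] ⇒ +0.404440 -0.595560 = -0.191121;  D = -0.191121+0.000000i
d^1_{1,0}: single k=0 term ⇒ -0.694072;  D = +0.084469+0.688913i
Y_1^{m'}(θ=2.8033,φ=5.6741) and Σ D·Y over m':
  (-0.0845+0.6889i)·(+0.0940+0.0656i)  (-0.1911+0.0000i)·(-0.4609+0.0000i)  (+0.0845+0.6889i)·(-0.0940+0.0656i)
Y_1^0(R⁻¹ n̂) = -0.018183+0.000000i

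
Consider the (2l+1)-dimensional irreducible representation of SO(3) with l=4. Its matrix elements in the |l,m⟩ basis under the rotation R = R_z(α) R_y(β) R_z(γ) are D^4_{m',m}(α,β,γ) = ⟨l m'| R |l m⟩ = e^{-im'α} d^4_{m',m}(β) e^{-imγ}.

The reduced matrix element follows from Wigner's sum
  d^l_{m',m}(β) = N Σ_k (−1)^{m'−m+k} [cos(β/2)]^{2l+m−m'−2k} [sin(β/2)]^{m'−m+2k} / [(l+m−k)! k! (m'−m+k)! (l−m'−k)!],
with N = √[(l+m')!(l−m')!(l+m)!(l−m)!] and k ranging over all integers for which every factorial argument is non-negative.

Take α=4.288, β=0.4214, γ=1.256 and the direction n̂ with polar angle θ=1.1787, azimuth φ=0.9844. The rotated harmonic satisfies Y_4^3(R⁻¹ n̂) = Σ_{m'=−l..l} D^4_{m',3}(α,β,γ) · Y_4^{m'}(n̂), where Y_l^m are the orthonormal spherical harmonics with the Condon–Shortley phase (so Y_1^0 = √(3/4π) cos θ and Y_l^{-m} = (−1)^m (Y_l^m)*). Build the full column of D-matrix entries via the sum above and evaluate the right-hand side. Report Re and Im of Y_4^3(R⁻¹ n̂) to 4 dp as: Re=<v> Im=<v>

Need the full column D^4_{m',3} for m'=−4..4 at α=4.288, β=0.4214, γ=1.256.
cos(β/2)=0.977885, sin(β/2)=0.209144
d^4_{-4,3}: single k=7 term ⇒ +0.000048;  D = +0.000033+0.000035i
d^4_{-3,3}: k∈[6..7] ⇒ +0.000560 -0.000004 = +0.000557;  D = -0.000527+0.000180i
d^4_{-2,3}: k∈[5..6] ⇒ +0.004200 -0.000064 = +0.004136;  D = +0.000395-0.004117i
d^4_{-1,3}: k∈[4..5] ⇒ +0.023145 -0.000635 = +0.022510;  D = +0.019534+0.011185i
d^4_{0,3}: k∈[3..4] ⇒ +0.096792 -0.004428 = +0.092365;  D = -0.074828+0.054148i
d^4_{1,3}: k∈[2..3] ⇒ +0.303591 -0.023145 = +0.280446;  D = -0.056271-0.274743i
d^4_{2,3}: k∈[1..2] ⇒ +0.669151 -0.091825 = +0.577326;  D = +0.563110+0.127325i
d^4_{3,3}: k∈[0..1] ⇒ +0.836183 -0.267742 = +0.568441;  D = -0.342545+0.453639i
d^4_{4,3}: single k=0 term ⇒ -0.505831;  D = +0.242352+0.443994i
Y_4^{m'}(θ=1.1787,φ=0.9844) and Σ D·Y over m':
  (+0.0000+0.0000i)·(-0.2258+0.2306i)  (-0.0005+0.0002i)·(-0.3708-0.0707i)  (+0.0004-0.0041i)·(-0.0025-0.0058i)  (+0.0195+0.0112i)·(-0.1828+0.2752i)  (-0.0748+0.0541i)·(-0.0671+0.0000i)  (-0.0563-0.2747i)·(+0.1828+0.2752i)  (+0.5631+0.1273i)·(-0.0025+0.0058i)  (-0.3425+0.4536i)·(+0.3708-0.0707i)  (+0.2424+0.4440i)·(-0.2258-0.2306i)
Y_4^3(R⁻¹ n̂) = +0.014476-0.026790i

Re=0.0145 Im=-0.0268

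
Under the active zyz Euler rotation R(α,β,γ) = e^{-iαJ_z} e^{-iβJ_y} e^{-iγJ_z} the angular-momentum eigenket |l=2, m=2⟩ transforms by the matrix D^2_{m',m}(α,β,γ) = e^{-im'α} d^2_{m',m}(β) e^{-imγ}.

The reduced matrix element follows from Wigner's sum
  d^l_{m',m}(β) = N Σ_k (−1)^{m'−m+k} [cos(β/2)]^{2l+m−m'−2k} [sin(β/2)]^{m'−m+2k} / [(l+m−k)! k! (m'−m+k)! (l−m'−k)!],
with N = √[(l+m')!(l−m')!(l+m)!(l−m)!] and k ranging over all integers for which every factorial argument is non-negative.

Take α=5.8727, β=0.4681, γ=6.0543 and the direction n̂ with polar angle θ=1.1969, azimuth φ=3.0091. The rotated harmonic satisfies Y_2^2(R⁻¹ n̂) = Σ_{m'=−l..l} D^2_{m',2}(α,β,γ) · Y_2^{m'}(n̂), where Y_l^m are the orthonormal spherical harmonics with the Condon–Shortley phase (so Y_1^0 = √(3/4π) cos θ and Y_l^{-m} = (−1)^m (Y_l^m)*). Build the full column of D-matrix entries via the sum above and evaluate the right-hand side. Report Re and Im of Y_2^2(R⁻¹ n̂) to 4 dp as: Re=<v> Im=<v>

Re=0.2151 Im=0.3180

Need the full column D^2_{m',2} for m'=−2..2 at α=5.8727, β=0.4681, γ=6.0543.
cos(β/2)=0.972735, sin(β/2)=0.231919
d^2_{-2,2}: single k=4 term ⇒ +0.002893;  D = +0.002704-0.001028i
d^2_{-1,2}: single k=3 term ⇒ +0.024268;  D = +0.024241+0.001147i
d^2_{0,2}: single k=2 term ⇒ +0.124663;  D = +0.111828+0.055095i
d^2_{1,2}: single k=1 term ⇒ +0.426924;  D = +0.275860+0.325829i
d^2_{2,2}: single k=0 term ⇒ +0.895320;  D = +0.257781+0.857407i
Y_2^{m'}(θ=1.1969,φ=3.0091) and Σ D·Y over m':
  (+0.0027-0.0010i)·(+0.3231+0.0877i)  (+0.0242+0.0011i)·(-0.2604-0.0347i)  (+0.1118+0.0551i)·(-0.1892+0.0000i)  (+0.2759+0.3258i)·(+0.2604-0.0347i)  (+0.2578+0.8574i)·(+0.3231-0.0877i)
Y_2^2(R⁻¹ n̂) = +0.215116+0.318002i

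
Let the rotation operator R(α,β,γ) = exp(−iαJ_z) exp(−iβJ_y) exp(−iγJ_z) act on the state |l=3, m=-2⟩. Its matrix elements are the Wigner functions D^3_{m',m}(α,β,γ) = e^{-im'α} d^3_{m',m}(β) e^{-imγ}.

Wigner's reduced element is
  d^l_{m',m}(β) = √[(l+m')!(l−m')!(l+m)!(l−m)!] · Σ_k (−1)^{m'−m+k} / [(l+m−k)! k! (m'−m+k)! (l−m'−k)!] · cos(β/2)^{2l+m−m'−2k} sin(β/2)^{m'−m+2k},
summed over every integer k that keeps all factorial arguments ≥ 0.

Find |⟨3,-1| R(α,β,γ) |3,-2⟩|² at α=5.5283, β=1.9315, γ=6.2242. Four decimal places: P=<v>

D^3_{-1,-2}(5.5283,1.9315,6.2242) = e^{-i·-1·5.5283}·d^3_{-1,-2}(1.9315)·e^{-i·-2·6.2242}. Compute d first:
c=cos(1.9315/2)=0.568800, s=sin(1.9315/2)=0.822476; N=√[2·24·1·120]=75.894664
k∈{0,1} keeps every argument non-negative
  k=0: (−1)^1·75.8947/(24)·0.5688^5·0.8225^1 = -0.154854
  k=1: (−1)^2·75.8947/(12)·0.5688^3·0.8225^3 = +0.647558
d^3_{-1,-2}(1.9315) = -0.154854 +0.647558 = +0.492704
|D^3_{-1,-2}|² = |d^3_{-1,-2}(β)|² = (+0.492704)² = 0.242757 (the z-rotation phases have unit modulus)

P=0.2428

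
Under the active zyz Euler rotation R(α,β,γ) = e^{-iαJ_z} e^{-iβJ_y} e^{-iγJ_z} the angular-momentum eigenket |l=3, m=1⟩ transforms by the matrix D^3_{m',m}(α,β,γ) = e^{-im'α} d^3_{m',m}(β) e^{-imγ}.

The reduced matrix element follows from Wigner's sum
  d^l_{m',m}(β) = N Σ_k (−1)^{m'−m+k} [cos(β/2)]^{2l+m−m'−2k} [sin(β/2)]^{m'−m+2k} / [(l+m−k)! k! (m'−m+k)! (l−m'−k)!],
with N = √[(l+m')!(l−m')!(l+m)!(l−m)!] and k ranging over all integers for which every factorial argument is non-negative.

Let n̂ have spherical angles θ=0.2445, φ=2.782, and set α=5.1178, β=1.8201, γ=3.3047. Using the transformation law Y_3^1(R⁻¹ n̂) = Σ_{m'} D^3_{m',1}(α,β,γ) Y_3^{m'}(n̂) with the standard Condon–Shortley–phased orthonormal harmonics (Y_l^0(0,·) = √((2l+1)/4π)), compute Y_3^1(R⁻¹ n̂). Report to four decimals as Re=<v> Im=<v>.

Need the full column D^3_{m',1} for m'=−3..3 at α=5.1178, β=1.8201, γ=3.3047.
cos(β/2)=0.613706, sin(β/2)=0.789534
d^3_{-3,1}: single k=4 term ⇒ +0.566828;  D = +0.492559-0.280499i
d^3_{-2,1}: k∈[3..4] ⇒ +0.719490 -0.595410 = +0.124081;  D = +0.098950+0.074866i
d^3_{-1,1}: k∈[2..4] ⇒ +0.530561 -1.170834 +0.242229 = -0.398044;  D = +0.095506-0.386416i
d^3_{0,1}: k∈[1..3] ⇒ +0.238103 -1.182243 +0.652239 = -0.291902;  D = +0.288027-0.047400i
d^3_{1,1}: k∈[0..2] ⇒ +0.053427 -0.707415 +0.878126 = +0.224138;  D = -0.120672-0.188881i
d^3_{2,1}: k∈[0..1] ⇒ -0.217357 +0.719490 = +0.502133;  D = +0.282226-0.415315i
d^3_{3,1}: single k=0 term ⇒ +0.342476;  D = +0.336218+0.065169i
Y_3^{m'}(θ=0.2445,φ=2.782) and Σ D·Y over m':
  (+0.4926-0.2805i)·(-0.0028-0.0052i)  (+0.0989+0.0749i)·(+0.0437+0.0383i)  (+0.0955-0.3864i)·(-0.2715-0.1021i)  (+0.2880-0.0474i)·(+0.6181+0.0000i)  (-0.1207-0.1889i)·(+0.2715-0.1021i)  (+0.2822-0.4153i)·(+0.0437-0.0383i)  (+0.3362+0.0652i)·(+0.0028-0.0052i)
Y_3^1(R⁻¹ n̂) = +0.056966+0.001639i

Re=0.0570 Im=0.0016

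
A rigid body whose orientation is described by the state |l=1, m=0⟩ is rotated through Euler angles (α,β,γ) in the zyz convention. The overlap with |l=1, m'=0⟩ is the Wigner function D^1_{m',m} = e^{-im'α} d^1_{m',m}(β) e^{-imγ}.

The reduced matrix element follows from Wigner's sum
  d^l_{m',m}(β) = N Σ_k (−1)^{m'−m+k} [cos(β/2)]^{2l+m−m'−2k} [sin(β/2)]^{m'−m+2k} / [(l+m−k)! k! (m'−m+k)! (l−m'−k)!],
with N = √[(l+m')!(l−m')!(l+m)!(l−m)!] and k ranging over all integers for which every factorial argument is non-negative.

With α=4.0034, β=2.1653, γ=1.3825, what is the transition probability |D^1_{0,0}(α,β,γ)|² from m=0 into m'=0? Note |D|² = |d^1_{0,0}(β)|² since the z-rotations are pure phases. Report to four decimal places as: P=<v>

D^1_{0,0}(4.0034,2.1653,1.3825) = e^{-i·0·4.0034}·d^1_{0,0}(2.1653)·e^{-i·0·1.3825}. Compute d first:
c=cos(2.1653/2)=0.468990, s=sin(2.1653/2)=0.883204; N=√[1·1·1·1]=1.000000
Admissible k: 0..1 (factorial args all ≥0)
  k=0: (−1)^0·1.0000/(1)·0.4690^2·0.8832^0 = +0.219951
  k=1: (−1)^1·1.0000/(1)·0.4690^0·0.8832^2 = -0.780049
d^1_{0,0}(2.1653) = +0.219951 -0.780049 = -0.560098
|D^1_{0,0}|² = |d^1_{0,0}(β)|² = (-0.560098)² = 0.313709 (the z-rotation phases have unit modulus)

P=0.3137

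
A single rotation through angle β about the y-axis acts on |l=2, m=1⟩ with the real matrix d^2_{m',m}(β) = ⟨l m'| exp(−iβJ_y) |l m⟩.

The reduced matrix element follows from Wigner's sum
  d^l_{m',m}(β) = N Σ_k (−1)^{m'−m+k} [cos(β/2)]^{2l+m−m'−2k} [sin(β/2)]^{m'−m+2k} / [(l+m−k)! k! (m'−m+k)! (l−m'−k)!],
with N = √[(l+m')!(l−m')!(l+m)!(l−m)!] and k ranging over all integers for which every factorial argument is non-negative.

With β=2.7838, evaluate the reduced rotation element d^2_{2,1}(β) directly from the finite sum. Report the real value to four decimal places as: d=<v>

d^2_{2,1}(β=2.7838) via Wigner's sum:
With c≡cos(β/2)=0.177944 and s≡sin(β/2)=0.984041, N=[24·1·6·1]^{1/2}=12.000000
The bounds max(0,m−m')=0 and min(l+m,l−m')=0 give 1 term
  k=0: (−1)^1·12.0000/(6)·0.1779^3·0.9840^1 = -0.011089
d^2_{2,1}(2.7838) = -0.011089

d=-0.0111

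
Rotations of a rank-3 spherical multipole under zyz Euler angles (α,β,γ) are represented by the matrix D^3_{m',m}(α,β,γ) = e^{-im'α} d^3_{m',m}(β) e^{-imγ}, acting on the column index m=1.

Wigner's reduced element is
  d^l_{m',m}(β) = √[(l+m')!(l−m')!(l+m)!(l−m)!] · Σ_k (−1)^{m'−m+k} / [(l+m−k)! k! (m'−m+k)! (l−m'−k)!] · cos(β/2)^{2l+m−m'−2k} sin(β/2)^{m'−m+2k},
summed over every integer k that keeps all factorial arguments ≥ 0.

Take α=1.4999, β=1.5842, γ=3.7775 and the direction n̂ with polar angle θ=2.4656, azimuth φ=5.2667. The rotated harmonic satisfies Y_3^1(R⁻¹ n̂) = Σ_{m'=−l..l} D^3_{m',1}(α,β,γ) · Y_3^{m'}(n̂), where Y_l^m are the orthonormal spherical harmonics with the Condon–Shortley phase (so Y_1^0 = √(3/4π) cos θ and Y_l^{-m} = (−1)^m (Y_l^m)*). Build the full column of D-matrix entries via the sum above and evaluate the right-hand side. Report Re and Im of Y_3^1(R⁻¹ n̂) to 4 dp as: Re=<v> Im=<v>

Need the full column D^3_{m',1} for m'=−3..3 at α=1.4999, β=1.5842, γ=3.7775.
cos(β/2)=0.702352, sin(β/2)=0.711830
d^3_{-3,1}: single k=4 term ⇒ +0.490524;  D = +0.368066+0.324254i
d^3_{-2,1}: k∈[3..4] ⇒ +0.790356 -0.405915 = +0.384441;  D = +0.273925-0.269740i
d^3_{-1,1}: k∈[2..4] ⇒ +0.739815 -1.013221 +0.130094 = -0.143313;  D = +0.093068+0.108981i
d^3_{0,1}: k∈[1..3] ⇒ +0.421445 -1.298688 +0.444658 = -0.432585;  D = +0.348029-0.256916i
d^3_{1,1}: k∈[0..2] ⇒ +0.120041 -0.986419 +0.759916 = -0.106463;  D = -0.057003-0.089917i
d^3_{2,1}: k∈[0..1] ⇒ -0.384725 +0.790356 = +0.405631;  D = +0.357113-0.192372i
d^3_{3,1}: single k=0 term ⇒ +0.477548;  D = -0.196128-0.435415i
Y_3^{m'}(θ=2.4656,φ=5.2667) and Σ D·Y over m':
  (+0.3681+0.3243i)·(-0.1018+0.0094i)  (+0.2739-0.2697i)·(+0.1392-0.2793i)  (+0.0931+0.1090i)·(+0.2174+0.3512i)  (+0.3480-0.2569i)·(-0.0124+0.0000i)  (-0.0570-0.0899i)·(-0.2174+0.3512i)  (+0.3571-0.1924i)·(+0.1392+0.2793i)  (-0.1961-0.4354i)·(+0.1018+0.0094i)
Y_3^1(R⁻¹ n̂) = +0.031445-0.057655i

Re=0.0314 Im=-0.0577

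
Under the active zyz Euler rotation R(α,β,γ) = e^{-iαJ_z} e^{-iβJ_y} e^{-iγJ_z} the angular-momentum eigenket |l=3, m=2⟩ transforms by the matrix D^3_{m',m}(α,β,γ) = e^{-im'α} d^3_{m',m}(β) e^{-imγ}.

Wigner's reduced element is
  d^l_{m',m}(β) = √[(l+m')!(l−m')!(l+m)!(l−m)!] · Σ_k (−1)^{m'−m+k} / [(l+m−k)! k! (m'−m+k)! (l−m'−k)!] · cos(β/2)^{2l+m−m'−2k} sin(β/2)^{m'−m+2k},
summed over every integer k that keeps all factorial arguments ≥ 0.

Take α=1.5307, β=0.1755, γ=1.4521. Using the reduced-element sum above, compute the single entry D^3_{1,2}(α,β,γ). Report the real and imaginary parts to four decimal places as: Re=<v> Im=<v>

Split into d^3_{1,2}(β=0.1755) × two z-phases.
Half-angle: c=0.996152, s=0.087637. N=√(24·2·120·1)=75.894664
k∈{1,2} keeps every argument non-negative
  k=1: (−1)^0·75.8947/(24)·0.9962^5·0.0876^1 = +0.271843
  k=2: (−1)^1·75.8947/(12)·0.9962^3·0.0876^3 = -0.004208
d^3_{1,2}(0.1755) = +0.271843 -0.004208 = +0.267635
D = (+0.040086-0.999196i)·(+0.267635)·(-0.971954-0.235169i) = -0.073316+0.257397i

Re=-0.0733 Im=0.2574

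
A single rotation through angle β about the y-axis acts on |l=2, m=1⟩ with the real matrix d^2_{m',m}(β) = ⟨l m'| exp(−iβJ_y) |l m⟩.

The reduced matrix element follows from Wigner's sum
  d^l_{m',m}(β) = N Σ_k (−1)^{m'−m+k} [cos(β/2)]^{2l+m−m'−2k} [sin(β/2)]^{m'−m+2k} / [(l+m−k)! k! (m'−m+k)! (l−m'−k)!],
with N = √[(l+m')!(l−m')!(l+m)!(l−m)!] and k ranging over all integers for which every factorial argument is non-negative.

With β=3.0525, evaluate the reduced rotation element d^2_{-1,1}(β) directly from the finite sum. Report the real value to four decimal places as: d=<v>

d=-0.9901

d^2_{-1,1}(β=3.0525) via Wigner's sum:
c=cos(3.0525/2)=0.044532, s=sin(3.0525/2)=0.999008; N=√[1·6·6·1]=6.000000
Admissible k: 2..3 (factorial args all ≥0)
  k=2: (−1)^0·6.0000/(2)·0.0445^2·0.9990^2 = +0.005937
  k=3: (−1)^1·6.0000/(6)·0.0445^0·0.9990^4 = -0.996038
d^2_{-1,1}(3.0525) = +0.005937 -0.996038 = -0.990100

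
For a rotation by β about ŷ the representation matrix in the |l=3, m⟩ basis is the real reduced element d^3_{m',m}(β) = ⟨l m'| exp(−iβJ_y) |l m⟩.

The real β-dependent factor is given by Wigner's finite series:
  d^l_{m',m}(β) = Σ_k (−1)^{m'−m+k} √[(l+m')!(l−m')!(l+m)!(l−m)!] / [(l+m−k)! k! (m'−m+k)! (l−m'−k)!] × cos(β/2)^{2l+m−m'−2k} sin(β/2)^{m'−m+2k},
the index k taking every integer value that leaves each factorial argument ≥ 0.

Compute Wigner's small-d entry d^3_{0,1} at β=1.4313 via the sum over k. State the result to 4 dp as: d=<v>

d=-0.3874

d^3_{0,1}(β=1.4313) via Wigner's sum:
c=cos(1.4313/2)=0.754667, s=sin(1.4313/2)=0.656108; N=√[6·6·24·2]=41.569219
Admissible k: 1..3 (factorial args all ≥0)
  k=1: (−1)^0·41.5692/(12)·0.7547^5·0.6561^1 = +0.556343
  k=2: (−1)^1·41.5692/(4)·0.7547^3·0.6561^3 = -1.261549
  k=3: (−1)^2·41.5692/(12)·0.7547^1·0.6561^5 = +0.317851
d^3_{0,1}(1.4313) = +0.556343 -1.261549 +0.317851 = -0.387355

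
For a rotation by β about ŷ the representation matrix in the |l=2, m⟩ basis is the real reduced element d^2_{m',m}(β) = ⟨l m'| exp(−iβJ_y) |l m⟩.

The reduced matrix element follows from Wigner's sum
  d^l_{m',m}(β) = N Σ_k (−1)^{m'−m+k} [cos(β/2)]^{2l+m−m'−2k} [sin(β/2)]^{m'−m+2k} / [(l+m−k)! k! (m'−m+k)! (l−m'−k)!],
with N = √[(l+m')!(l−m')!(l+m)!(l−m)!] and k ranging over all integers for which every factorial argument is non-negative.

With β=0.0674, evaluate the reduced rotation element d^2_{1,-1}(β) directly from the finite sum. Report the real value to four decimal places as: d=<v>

d=0.0034

d^2_{1,-1}(β=0.0674) via Wigner's sum:
c=cos(0.0674/2)=0.999432, s=sin(0.0674/2)=0.033694; N=√[6·1·1·6]=6.000000
k∈{0,1} keeps every argument non-negative
  k=0: (−1)^2·6.0000/(2)·0.9994^2·0.0337^2 = +0.003402
  k=1: (−1)^3·6.0000/(6)·0.9994^0·0.0337^4 = -0.000001
d^2_{1,-1}(0.0674) = +0.003402 -0.000001 = +0.003401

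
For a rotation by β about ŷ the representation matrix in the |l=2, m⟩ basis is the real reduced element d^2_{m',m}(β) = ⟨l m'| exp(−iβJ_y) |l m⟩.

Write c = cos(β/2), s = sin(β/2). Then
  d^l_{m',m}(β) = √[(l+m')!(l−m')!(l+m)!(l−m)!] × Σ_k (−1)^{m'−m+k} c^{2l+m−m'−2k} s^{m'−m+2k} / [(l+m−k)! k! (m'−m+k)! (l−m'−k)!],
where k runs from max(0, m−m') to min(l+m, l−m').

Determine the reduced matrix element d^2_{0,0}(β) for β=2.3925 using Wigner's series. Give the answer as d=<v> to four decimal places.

d=0.3044

d^2_{0,0}(β=2.3925) via Wigner's sum:
With c≡cos(β/2)=0.365850 and s≡sin(β/2)=0.930674, N=[2·2·2·2]^{1/2}=4.000000
Admissible k: 0..2 (factorial args all ≥0)
  k=0: (−1)^0·4.0000/(4)·0.3659^4·0.9307^0 = +0.017915
  k=1: (−1)^1·4.0000/(1)·0.3659^2·0.9307^2 = -0.463726
  k=2: (−1)^2·4.0000/(4)·0.3659^0·0.9307^4 = +0.750222
d^2_{0,0}(2.3925) = +0.017915 -0.463726 +0.750222 = +0.304410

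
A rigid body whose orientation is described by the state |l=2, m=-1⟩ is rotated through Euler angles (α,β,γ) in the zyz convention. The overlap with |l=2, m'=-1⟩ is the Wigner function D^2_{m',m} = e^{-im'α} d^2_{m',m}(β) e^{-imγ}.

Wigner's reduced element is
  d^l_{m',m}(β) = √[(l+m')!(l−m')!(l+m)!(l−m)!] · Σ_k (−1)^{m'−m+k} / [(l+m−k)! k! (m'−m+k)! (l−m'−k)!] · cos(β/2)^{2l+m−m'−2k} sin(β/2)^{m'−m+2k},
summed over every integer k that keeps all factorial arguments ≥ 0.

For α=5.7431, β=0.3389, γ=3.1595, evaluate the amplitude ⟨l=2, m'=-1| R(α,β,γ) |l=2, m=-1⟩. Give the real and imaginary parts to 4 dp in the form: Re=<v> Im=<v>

Re=-0.7463 Im=0.4295

D^2_{-1,-1}(5.7431,0.3389,3.1595) = e^{-i·-1·5.7431}·d^2_{-1,-1}(0.3389)·e^{-i·-1·3.1595}. Compute d first:
Half-angle: c=0.985678, s=0.168640. N=√(1·6·1·6)=6.000000
k∈{0,1} keeps every argument non-negative
  k=0: (−1)^0·6.0000/(6)·0.9857^4·0.1686^0 = +0.943930
  k=1: (−1)^1·6.0000/(2)·0.9857^2·0.1686^2 = -0.082892
d^2_{-1,-1}(0.3389) = +0.943930 -0.082892 = +0.861038
Attach z-rotation phases: D = e^{-i(-1)(5.7431)}·(+0.861038)·e^{-i(-1)(3.1595)} = -0.746291+0.429459i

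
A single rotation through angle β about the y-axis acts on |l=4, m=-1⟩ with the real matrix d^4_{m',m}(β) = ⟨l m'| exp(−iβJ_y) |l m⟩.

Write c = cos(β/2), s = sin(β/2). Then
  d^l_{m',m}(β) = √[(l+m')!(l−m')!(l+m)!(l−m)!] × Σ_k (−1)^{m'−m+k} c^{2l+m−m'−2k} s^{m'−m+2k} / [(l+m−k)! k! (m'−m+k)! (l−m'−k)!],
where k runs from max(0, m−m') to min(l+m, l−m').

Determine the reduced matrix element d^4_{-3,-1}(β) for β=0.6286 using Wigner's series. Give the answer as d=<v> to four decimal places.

d^4_{-3,-1}(β=0.6286) via Wigner's sum:
With c≡cos(β/2)=0.951013 and s≡sin(β/2)=0.309151, N=[1·5040·6·120]^{1/2}=1904.940944
Admissible k: 2..3 (factorial args all ≥0)
  k=2: (−1)^0·1904.9409/(240)·0.9510^6·0.3092^2 = +0.561216
  k=3: (−1)^1·1904.9409/(144)·0.9510^4·0.3092^4 = -0.098843
d^4_{-3,-1}(0.6286) = +0.561216 -0.098843 = +0.462373

d=0.4624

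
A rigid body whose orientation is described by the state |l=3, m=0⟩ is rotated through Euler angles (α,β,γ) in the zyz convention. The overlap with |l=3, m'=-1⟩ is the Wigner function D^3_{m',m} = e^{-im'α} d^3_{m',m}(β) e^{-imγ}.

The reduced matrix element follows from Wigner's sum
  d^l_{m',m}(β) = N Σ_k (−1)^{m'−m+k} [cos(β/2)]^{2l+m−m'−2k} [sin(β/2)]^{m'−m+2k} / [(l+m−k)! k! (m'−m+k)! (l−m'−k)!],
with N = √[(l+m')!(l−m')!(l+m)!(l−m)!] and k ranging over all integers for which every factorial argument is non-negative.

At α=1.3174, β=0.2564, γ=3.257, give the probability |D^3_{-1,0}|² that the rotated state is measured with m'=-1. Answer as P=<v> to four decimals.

P=0.1632

D^3_{-1,0}(1.3174,0.2564,3.257) = e^{-i·-1·1.3174}·d^3_{-1,0}(0.2564)·e^{-i·0·3.257}. Compute d first:
c=cos(0.2564/2)=0.991794, s=sin(0.2564/2)=0.127849; N=√[2·24·6·6]=41.569219
Admissible k: 1..3 (factorial args all ≥0)
  k=1: (−1)^0·41.5692/(12)·0.9918^5·0.1278^1 = +0.425006
  k=2: (−1)^1·41.5692/(4)·0.9918^3·0.1278^3 = -0.021187
  k=3: (−1)^2·41.5692/(12)·0.9918^1·0.1278^5 = +0.000117
d^3_{-1,0}(0.2564) = +0.425006 -0.021187 +0.000117 = +0.403936
|D^3_{-1,0}|² = |d^3_{-1,0}(β)|² = (+0.403936)² = 0.163165 (the z-rotation phases have unit modulus)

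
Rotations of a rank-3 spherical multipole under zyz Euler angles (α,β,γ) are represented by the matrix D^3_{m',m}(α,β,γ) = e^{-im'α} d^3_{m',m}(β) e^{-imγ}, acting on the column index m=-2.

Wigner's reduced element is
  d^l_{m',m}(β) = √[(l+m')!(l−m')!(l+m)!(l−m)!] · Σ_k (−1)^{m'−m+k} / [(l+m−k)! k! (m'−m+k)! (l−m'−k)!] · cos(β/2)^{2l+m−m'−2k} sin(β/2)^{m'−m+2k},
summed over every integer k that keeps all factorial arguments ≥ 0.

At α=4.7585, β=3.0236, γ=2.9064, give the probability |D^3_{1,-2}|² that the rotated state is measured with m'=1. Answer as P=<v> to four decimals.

D^3_{1,-2}(4.7585,3.0236,2.9064) = e^{-i·1·4.7585}·d^3_{1,-2}(3.0236)·e^{-i·-2·2.9064}. Compute d first:
c=cos(3.0236/2)=0.058962, s=sin(3.0236/2)=0.998260; N=√[24·2·1·120]=75.894664
k∈{0,1} keeps every argument non-negative
  k=0: (−1)^3·75.8947/(12)·0.0590^3·0.9983^3 = -0.001290
  k=1: (−1)^4·75.8947/(24)·0.0590^1·0.9983^5 = +0.184838
d^3_{1,-2}(3.0236) = -0.001290 +0.184838 = +0.183549
|D^3_{1,-2}|² = |d^3_{1,-2}(β)|² = (+0.183549)² = 0.033690 (the z-rotation phases have unit modulus)

P=0.0337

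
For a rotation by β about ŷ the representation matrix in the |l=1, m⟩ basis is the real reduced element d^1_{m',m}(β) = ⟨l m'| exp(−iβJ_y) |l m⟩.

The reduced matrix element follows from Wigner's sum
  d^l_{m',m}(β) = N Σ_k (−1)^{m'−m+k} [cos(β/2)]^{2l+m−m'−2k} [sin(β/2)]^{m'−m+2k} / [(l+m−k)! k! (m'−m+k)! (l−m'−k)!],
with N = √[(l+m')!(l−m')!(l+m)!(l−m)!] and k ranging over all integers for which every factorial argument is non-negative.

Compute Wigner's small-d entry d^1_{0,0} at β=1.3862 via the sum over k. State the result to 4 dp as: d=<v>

d^1_{0,0}(β=1.3862) via Wigner's sum:
With c≡cos(β/2)=0.769269 and s≡sin(β/2)=0.638925, N=[1·1·1·1]^{1/2}=1.000000
k: max(0,(0)−(0))=0 … min(1+(0),1−(0))=1
  k=0: (−1)^0·1.0000/(1)·0.7693^2·0.6389^0 = +0.591775
  k=1: (−1)^1·1.0000/(1)·0.7693^0·0.6389^2 = -0.408225
d^1_{0,0}(1.3862) = +0.591775 -0.408225 = +0.183550

d=0.1835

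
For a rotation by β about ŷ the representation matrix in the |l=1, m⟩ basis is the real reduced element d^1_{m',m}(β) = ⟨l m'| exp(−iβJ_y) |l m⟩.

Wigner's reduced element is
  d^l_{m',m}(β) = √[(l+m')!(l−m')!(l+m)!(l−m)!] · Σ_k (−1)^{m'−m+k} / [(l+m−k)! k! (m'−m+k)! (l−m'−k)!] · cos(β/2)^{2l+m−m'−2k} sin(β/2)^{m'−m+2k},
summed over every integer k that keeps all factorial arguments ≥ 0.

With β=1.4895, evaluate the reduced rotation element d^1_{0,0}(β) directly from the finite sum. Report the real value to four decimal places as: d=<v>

d^1_{0,0}(β=1.4895) via Wigner's sum:
c=cos(1.4895/2)=0.735257, s=sin(1.4895/2)=0.677788; N=√[1·1·1·1]=1.000000
The bounds max(0,m−m')=0 and min(l+m,l−m')=1 give 2 terms
  k=0: (−1)^0·1.0000/(1)·0.7353^2·0.6778^0 = +0.540603
  k=1: (−1)^1·1.0000/(1)·0.7353^0·0.6778^2 = -0.459397
d^1_{0,0}(1.4895) = +0.540603 -0.459397 = +0.081207

d=0.0812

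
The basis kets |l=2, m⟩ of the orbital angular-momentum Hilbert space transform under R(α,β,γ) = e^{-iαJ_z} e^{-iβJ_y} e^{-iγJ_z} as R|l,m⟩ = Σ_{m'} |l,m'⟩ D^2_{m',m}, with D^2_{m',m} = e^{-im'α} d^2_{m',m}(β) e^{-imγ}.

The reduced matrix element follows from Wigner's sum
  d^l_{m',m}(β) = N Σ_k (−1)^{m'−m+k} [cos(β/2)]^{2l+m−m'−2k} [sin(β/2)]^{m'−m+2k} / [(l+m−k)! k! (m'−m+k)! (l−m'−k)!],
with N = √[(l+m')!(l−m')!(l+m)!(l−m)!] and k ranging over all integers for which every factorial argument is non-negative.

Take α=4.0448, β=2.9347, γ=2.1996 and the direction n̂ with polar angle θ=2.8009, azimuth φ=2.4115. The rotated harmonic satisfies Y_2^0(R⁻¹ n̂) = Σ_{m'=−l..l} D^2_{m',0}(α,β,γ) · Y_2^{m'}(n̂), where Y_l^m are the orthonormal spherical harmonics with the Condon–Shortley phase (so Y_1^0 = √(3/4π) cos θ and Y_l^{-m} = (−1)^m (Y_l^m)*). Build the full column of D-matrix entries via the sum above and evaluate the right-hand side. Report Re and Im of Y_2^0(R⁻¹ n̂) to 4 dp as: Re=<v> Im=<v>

Re=0.4822 Im=0.0000

Need the full column D^2_{m',0} for m'=−2..2 at α=4.0448, β=2.9347, γ=2.1996.
cos(β/2)=0.103262, sin(β/2)=0.994654
d^2_{-2,0}: single k=2 term ⇒ +0.025840;  D = -0.006032+0.025126i
d^2_{-1,0}: k∈[1..2] ⇒ +0.002683 -0.248904 = -0.246222;  D = +0.152434+0.193362i
d^2_{0,0}: k∈[0..2] ⇒ +0.000114 -0.042197 +0.978788 = +0.936704;  D = +0.936704+0.000000i
d^2_{1,0}: k∈[0..1] ⇒ -0.002683 +0.248904 = +0.246222;  D = -0.152434+0.193362i
d^2_{2,0}: single k=0 term ⇒ +0.025840;  D = -0.006032-0.025126i
Y_2^{m'}(θ=2.8009,φ=2.4115) and Σ D·Y over m':
  (-0.0060+0.0251i)·(+0.0048+0.0429i)  (+0.1524+0.1934i)·(+0.1813+0.1623i)  (+0.9367+0.0000i)·(+0.5251+0.0000i)  (-0.1524+0.1934i)·(-0.1813+0.1623i)  (-0.0060-0.0251i)·(+0.0048-0.0429i)
Y_2^0(R⁻¹ n̂) = +0.482208-0.000000i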